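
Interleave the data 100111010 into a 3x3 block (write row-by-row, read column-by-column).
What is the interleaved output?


Matrix:
  100
  111
  010
Read columns: 110011010

110011010


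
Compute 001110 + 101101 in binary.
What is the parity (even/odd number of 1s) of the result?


001110 = 14
101101 = 45
Sum = 59 = 111011
1s count = 5

odd parity (5 ones in 111011)


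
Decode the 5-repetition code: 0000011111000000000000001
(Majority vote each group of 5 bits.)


Groups: 00000, 11111, 00000, 00000, 00001
Majority votes: 01000

01000


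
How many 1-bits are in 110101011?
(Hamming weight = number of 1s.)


Counting 1s in 110101011

6


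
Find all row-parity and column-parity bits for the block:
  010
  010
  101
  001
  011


Row parities: 11010
Column parities: 111

Row P: 11010, Col P: 111, Corner: 1


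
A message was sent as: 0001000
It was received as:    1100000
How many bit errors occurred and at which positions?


XOR: 1101000

3 error(s) at position(s): 0, 1, 3


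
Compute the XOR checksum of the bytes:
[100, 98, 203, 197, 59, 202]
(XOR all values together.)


XOR chain: 100 ^ 98 ^ 203 ^ 197 ^ 59 ^ 202 = 249

249


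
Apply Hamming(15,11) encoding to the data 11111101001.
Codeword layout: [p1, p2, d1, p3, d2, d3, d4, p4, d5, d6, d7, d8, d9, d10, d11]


Parity bits: p1=1, p2=1, p3=1, p4=0

111111101101001


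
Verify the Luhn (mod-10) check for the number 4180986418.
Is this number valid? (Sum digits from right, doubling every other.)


Luhn sum = 50
50 mod 10 = 0

Valid (Luhn sum mod 10 = 0)


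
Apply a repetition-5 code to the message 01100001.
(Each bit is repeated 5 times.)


Each bit -> 5 copies

0000011111111110000000000000000000011111


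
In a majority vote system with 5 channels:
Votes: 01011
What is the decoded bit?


Ones: 3 out of 5
Threshold: 3

1 (3/5 voted 1)


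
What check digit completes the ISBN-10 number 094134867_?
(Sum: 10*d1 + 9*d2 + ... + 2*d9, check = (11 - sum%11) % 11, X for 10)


Weighted sum: 222
222 mod 11 = 2

Check digit: 9


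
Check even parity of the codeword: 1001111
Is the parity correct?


Number of 1s: 5

No, parity error (5 ones)


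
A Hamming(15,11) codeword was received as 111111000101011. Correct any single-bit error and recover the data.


Syndrome = 0: no error detected

Data: 11100101011 (no errors)


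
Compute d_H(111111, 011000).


XOR: 100111
Count of 1s: 4

4


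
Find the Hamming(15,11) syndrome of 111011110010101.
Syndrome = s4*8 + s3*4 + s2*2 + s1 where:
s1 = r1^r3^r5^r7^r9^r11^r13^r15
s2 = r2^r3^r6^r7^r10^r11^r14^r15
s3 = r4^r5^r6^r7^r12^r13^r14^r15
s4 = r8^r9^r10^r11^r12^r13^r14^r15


s1=1, s2=0, s3=1, s4=0

Syndrome = 5 (error at position 5)


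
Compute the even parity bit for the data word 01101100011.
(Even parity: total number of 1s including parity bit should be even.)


Number of 1s in data: 6
Parity bit: 0

0


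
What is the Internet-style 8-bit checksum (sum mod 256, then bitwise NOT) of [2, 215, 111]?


Sum = 328 mod 256 = 72
Complement = 183

183


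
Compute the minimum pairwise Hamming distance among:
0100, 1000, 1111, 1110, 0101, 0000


Comparing all pairs, minimum distance: 1
Can detect 0 errors, correct 0 errors

1


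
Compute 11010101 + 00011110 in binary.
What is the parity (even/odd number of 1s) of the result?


11010101 = 213
00011110 = 30
Sum = 243 = 11110011
1s count = 6

even parity (6 ones in 11110011)


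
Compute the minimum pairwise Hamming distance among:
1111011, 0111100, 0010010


Comparing all pairs, minimum distance: 4
Can detect 3 errors, correct 1 errors

4


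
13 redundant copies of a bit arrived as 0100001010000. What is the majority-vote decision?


Ones: 3 out of 13
Threshold: 7

0 (3/13 voted 1)


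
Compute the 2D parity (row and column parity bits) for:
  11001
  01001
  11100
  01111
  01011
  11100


Row parities: 101011
Column parities: 10100

Row P: 101011, Col P: 10100, Corner: 0


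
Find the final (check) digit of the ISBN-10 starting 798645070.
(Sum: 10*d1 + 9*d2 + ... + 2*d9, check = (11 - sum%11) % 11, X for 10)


Weighted sum: 327
327 mod 11 = 8

Check digit: 3


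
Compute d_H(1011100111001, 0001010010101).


XOR: 1010110101100
Count of 1s: 7

7


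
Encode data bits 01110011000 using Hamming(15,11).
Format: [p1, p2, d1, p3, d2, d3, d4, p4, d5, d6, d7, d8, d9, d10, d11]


Parity bits: p1=1, p2=1, p3=0, p4=0

110011100011000


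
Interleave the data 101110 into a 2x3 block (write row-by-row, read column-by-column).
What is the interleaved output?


Matrix:
  101
  110
Read columns: 110110

110110


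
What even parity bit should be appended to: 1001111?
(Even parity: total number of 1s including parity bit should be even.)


Number of 1s in data: 5
Parity bit: 1

1


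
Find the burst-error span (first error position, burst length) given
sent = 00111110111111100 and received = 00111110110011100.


XOR: 00000000001100000

Burst at position 10, length 2


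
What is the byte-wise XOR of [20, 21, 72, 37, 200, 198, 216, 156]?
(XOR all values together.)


XOR chain: 20 ^ 21 ^ 72 ^ 37 ^ 200 ^ 198 ^ 216 ^ 156 = 38

38


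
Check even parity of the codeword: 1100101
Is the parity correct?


Number of 1s: 4

Yes, parity is correct (4 ones)


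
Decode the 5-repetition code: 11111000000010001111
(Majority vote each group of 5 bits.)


Groups: 11111, 00000, 00100, 01111
Majority votes: 1001

1001


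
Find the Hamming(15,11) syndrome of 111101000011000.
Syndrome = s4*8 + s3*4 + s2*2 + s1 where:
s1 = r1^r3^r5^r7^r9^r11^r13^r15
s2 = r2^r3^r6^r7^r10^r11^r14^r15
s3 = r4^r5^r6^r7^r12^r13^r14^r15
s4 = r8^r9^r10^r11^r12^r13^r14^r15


s1=1, s2=0, s3=1, s4=0

Syndrome = 5 (error at position 5)


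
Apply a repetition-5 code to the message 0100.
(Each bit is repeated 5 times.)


Each bit -> 5 copies

00000111110000000000


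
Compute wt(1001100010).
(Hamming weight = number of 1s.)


Counting 1s in 1001100010

4


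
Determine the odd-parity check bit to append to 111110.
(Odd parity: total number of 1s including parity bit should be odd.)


Number of 1s in data: 5
Parity bit: 0

0


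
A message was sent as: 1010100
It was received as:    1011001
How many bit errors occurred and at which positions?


XOR: 0001101

3 error(s) at position(s): 3, 4, 6


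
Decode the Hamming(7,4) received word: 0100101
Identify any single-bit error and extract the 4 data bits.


Syndrome = 0: no error detected

Data: 0101 (no errors)


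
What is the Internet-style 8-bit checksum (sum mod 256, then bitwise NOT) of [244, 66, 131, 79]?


Sum = 520 mod 256 = 8
Complement = 247

247


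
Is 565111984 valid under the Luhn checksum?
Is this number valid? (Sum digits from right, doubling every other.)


Luhn sum = 38
38 mod 10 = 8

Invalid (Luhn sum mod 10 = 8)


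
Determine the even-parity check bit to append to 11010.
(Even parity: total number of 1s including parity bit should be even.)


Number of 1s in data: 3
Parity bit: 1

1


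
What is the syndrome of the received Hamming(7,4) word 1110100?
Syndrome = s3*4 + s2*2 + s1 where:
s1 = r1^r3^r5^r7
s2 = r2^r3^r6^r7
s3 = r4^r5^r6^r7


s1=1, s2=0, s3=1

Syndrome = 5 (error at position 5)


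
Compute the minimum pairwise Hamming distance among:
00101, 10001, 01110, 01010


Comparing all pairs, minimum distance: 1
Can detect 0 errors, correct 0 errors

1


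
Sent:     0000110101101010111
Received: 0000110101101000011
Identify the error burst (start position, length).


XOR: 0000000000000010100

Burst at position 14, length 3


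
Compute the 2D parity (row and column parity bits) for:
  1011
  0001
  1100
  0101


Row parities: 1100
Column parities: 0011

Row P: 1100, Col P: 0011, Corner: 0


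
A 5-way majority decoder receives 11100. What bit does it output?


Ones: 3 out of 5
Threshold: 3

1 (3/5 voted 1)


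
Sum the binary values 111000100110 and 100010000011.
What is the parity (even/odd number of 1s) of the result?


111000100110 = 3622
100010000011 = 2179
Sum = 5801 = 1011010101001
1s count = 7

odd parity (7 ones in 1011010101001)


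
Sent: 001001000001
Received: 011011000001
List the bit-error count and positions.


XOR: 010010000000

2 error(s) at position(s): 1, 4


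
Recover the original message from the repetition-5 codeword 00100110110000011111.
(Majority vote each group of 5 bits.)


Groups: 00100, 11011, 00000, 11111
Majority votes: 0101

0101


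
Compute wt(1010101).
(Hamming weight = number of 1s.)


Counting 1s in 1010101

4


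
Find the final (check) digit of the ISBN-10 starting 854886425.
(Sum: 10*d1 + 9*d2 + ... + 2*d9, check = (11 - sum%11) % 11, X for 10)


Weighted sum: 323
323 mod 11 = 4

Check digit: 7


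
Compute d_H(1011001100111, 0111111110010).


XOR: 1100110010101
Count of 1s: 7

7


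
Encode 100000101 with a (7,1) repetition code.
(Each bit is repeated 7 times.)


Each bit -> 7 copies

111111100000000000000000000000000000000000111111100000001111111


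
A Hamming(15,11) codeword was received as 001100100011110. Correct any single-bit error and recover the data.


Syndrome = 4: error at position 4

Data: 10010011110 (corrected bit 4)


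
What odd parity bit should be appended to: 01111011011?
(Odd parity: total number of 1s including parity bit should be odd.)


Number of 1s in data: 8
Parity bit: 1

1


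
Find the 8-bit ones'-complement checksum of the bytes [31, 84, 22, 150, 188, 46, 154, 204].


Sum = 879 mod 256 = 111
Complement = 144

144


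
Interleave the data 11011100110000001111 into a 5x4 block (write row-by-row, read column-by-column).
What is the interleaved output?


Matrix:
  1101
  1100
  1100
  0000
  1111
Read columns: 11101111010000110001

11101111010000110001


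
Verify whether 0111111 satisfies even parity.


Number of 1s: 6

Yes, parity is correct (6 ones)


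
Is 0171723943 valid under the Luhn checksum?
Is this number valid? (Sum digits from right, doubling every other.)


Luhn sum = 40
40 mod 10 = 0

Valid (Luhn sum mod 10 = 0)


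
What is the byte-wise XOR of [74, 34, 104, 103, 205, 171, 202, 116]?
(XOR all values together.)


XOR chain: 74 ^ 34 ^ 104 ^ 103 ^ 205 ^ 171 ^ 202 ^ 116 = 191

191


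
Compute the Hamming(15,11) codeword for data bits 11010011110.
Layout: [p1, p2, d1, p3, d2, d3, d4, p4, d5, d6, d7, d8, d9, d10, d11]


Parity bits: p1=1, p2=0, p3=1, p4=0

101110100011110


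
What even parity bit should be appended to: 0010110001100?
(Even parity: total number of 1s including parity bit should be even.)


Number of 1s in data: 5
Parity bit: 1

1


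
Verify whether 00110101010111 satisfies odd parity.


Number of 1s: 8

No, parity error (8 ones)


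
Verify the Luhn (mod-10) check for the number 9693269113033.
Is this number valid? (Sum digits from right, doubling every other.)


Luhn sum = 59
59 mod 10 = 9

Invalid (Luhn sum mod 10 = 9)


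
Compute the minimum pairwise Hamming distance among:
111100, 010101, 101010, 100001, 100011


Comparing all pairs, minimum distance: 1
Can detect 0 errors, correct 0 errors

1


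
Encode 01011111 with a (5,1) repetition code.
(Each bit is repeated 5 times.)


Each bit -> 5 copies

0000011111000001111111111111111111111111


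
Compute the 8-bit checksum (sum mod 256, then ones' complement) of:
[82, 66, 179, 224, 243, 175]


Sum = 969 mod 256 = 201
Complement = 54

54


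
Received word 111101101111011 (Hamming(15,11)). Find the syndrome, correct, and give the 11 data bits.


Syndrome = 0: no error detected

Data: 10111111011 (no errors)


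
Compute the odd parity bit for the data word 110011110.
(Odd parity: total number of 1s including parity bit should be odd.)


Number of 1s in data: 6
Parity bit: 1

1


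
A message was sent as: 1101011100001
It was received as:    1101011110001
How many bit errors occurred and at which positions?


XOR: 0000000010000

1 error(s) at position(s): 8


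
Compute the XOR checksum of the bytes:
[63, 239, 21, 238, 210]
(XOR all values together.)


XOR chain: 63 ^ 239 ^ 21 ^ 238 ^ 210 = 249

249


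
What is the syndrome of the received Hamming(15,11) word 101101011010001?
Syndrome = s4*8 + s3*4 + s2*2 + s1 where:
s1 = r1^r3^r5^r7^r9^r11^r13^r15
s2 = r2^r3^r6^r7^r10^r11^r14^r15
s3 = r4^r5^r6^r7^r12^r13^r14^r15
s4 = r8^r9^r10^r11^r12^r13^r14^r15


s1=1, s2=0, s3=1, s4=0

Syndrome = 5 (error at position 5)


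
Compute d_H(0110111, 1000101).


XOR: 1110010
Count of 1s: 4

4


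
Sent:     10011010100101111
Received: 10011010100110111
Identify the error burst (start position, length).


XOR: 00000000000011000

Burst at position 12, length 2


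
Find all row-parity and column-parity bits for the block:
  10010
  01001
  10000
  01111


Row parities: 0010
Column parities: 00100

Row P: 0010, Col P: 00100, Corner: 1


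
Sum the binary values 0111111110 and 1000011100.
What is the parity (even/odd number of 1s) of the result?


0111111110 = 510
1000011100 = 540
Sum = 1050 = 10000011010
1s count = 4

even parity (4 ones in 10000011010)


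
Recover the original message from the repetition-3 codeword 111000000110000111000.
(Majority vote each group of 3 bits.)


Groups: 111, 000, 000, 110, 000, 111, 000
Majority votes: 1001010

1001010


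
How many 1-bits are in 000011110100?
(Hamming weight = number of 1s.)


Counting 1s in 000011110100

5


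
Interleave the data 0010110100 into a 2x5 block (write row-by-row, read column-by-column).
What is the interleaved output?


Matrix:
  00101
  10100
Read columns: 0100110010

0100110010


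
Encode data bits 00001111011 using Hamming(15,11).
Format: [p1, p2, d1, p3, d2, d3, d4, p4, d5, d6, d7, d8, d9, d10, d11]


Parity bits: p1=1, p2=0, p3=1, p4=0

100100001111011


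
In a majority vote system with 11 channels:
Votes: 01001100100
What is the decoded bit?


Ones: 4 out of 11
Threshold: 6

0 (4/11 voted 1)


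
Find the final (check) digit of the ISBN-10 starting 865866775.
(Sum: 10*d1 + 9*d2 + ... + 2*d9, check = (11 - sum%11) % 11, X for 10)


Weighted sum: 355
355 mod 11 = 3

Check digit: 8


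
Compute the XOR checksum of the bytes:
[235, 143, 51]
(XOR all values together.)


XOR chain: 235 ^ 143 ^ 51 = 87

87


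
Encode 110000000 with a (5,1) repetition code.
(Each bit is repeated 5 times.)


Each bit -> 5 copies

111111111100000000000000000000000000000000000


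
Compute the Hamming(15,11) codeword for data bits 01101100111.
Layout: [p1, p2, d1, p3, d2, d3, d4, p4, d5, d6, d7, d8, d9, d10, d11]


Parity bits: p1=0, p2=0, p3=1, p4=1

000111011100111


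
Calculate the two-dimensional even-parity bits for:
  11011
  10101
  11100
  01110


Row parities: 0111
Column parities: 11100

Row P: 0111, Col P: 11100, Corner: 1


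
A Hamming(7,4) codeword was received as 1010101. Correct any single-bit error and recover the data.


Syndrome = 0: no error detected

Data: 1101 (no errors)


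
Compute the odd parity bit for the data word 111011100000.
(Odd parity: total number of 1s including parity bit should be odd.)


Number of 1s in data: 6
Parity bit: 1

1


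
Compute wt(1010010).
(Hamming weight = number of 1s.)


Counting 1s in 1010010

3


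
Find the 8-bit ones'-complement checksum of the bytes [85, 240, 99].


Sum = 424 mod 256 = 168
Complement = 87

87


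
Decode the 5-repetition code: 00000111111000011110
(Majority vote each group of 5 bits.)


Groups: 00000, 11111, 10000, 11110
Majority votes: 0101

0101


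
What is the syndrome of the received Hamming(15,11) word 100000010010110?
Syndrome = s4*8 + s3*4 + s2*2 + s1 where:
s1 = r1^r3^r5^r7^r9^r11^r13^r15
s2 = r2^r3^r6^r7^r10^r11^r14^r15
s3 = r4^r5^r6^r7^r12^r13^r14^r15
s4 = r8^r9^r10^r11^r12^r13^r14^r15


s1=1, s2=0, s3=0, s4=0

Syndrome = 1 (error at position 1)


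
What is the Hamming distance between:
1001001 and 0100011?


XOR: 1101010
Count of 1s: 4

4


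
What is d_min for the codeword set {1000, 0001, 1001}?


Comparing all pairs, minimum distance: 1
Can detect 0 errors, correct 0 errors

1


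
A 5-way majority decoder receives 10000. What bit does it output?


Ones: 1 out of 5
Threshold: 3

0 (1/5 voted 1)


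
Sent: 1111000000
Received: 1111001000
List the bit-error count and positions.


XOR: 0000001000

1 error(s) at position(s): 6


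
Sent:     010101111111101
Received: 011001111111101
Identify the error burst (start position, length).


XOR: 001100000000000

Burst at position 2, length 2


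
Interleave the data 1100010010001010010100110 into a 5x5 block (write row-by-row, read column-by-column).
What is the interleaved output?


Matrix:
  11000
  10010
  00101
  00101
  00110
Read columns: 1100010000001110100100110

1100010000001110100100110


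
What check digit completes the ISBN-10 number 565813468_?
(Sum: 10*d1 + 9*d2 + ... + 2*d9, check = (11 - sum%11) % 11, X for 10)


Weighted sum: 271
271 mod 11 = 7

Check digit: 4


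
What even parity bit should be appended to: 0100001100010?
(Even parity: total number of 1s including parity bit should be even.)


Number of 1s in data: 4
Parity bit: 0

0


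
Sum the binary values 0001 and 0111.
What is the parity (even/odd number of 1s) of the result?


0001 = 1
0111 = 7
Sum = 8 = 1000
1s count = 1

odd parity (1 ones in 1000)


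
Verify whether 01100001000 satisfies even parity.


Number of 1s: 3

No, parity error (3 ones)


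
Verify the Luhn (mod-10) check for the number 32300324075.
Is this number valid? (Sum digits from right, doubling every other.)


Luhn sum = 36
36 mod 10 = 6

Invalid (Luhn sum mod 10 = 6)


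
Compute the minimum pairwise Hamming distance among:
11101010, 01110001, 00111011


Comparing all pairs, minimum distance: 3
Can detect 2 errors, correct 1 errors

3


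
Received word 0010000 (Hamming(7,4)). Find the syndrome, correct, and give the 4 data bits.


Syndrome = 3: error at position 3

Data: 0000 (corrected bit 3)


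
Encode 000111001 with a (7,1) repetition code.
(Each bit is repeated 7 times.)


Each bit -> 7 copies

000000000000000000000111111111111111111111000000000000001111111


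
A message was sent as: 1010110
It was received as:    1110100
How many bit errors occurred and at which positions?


XOR: 0100010

2 error(s) at position(s): 1, 5


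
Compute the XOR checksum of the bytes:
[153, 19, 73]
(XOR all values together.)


XOR chain: 153 ^ 19 ^ 73 = 195

195


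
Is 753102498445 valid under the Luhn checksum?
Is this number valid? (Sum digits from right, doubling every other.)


Luhn sum = 60
60 mod 10 = 0

Valid (Luhn sum mod 10 = 0)


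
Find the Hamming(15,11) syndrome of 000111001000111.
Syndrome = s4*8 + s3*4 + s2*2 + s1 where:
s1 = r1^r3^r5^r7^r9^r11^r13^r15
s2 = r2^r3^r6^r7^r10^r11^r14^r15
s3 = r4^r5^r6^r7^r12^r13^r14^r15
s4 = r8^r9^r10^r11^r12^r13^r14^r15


s1=0, s2=1, s3=0, s4=0

Syndrome = 2 (error at position 2)


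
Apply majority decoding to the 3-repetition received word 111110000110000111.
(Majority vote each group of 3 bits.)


Groups: 111, 110, 000, 110, 000, 111
Majority votes: 110101

110101


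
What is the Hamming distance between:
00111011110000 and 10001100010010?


XOR: 10110111100010
Count of 1s: 8

8


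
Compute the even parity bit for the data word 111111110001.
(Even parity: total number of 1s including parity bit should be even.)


Number of 1s in data: 9
Parity bit: 1

1


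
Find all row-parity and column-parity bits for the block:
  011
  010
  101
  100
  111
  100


Row parities: 010111
Column parities: 011

Row P: 010111, Col P: 011, Corner: 0


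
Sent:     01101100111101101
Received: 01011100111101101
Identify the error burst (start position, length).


XOR: 00110000000000000

Burst at position 2, length 2


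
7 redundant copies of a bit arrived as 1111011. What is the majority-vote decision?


Ones: 6 out of 7
Threshold: 4

1 (6/7 voted 1)


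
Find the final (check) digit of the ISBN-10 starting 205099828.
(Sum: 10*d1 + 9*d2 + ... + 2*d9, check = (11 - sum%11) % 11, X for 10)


Weighted sum: 213
213 mod 11 = 4

Check digit: 7


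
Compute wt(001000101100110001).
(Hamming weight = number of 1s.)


Counting 1s in 001000101100110001

7


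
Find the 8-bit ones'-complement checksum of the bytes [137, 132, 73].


Sum = 342 mod 256 = 86
Complement = 169

169


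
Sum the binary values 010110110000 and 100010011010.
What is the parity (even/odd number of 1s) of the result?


010110110000 = 1456
100010011010 = 2202
Sum = 3658 = 111001001010
1s count = 6

even parity (6 ones in 111001001010)


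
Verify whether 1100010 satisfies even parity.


Number of 1s: 3

No, parity error (3 ones)


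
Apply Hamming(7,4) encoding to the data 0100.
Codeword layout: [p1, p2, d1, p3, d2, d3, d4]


Parity bits: p1=1, p2=0, p3=1

1001100


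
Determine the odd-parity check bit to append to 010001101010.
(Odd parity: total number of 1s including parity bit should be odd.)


Number of 1s in data: 5
Parity bit: 0

0


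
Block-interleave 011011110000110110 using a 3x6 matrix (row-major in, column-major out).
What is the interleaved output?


Matrix:
  011011
  110000
  110110
Read columns: 011111100001101100

011111100001101100


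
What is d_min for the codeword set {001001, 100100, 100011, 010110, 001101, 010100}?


Comparing all pairs, minimum distance: 1
Can detect 0 errors, correct 0 errors

1


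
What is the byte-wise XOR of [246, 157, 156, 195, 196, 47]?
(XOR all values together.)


XOR chain: 246 ^ 157 ^ 156 ^ 195 ^ 196 ^ 47 = 223

223


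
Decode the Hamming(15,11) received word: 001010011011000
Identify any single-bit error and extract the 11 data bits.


Syndrome = 0: no error detected

Data: 11001011000 (no errors)


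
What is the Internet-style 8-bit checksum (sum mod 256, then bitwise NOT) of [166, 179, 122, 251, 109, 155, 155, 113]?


Sum = 1250 mod 256 = 226
Complement = 29

29


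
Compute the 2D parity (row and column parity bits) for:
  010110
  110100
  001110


Row parities: 111
Column parities: 101100

Row P: 111, Col P: 101100, Corner: 1


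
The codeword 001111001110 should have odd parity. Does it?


Number of 1s: 7

Yes, parity is correct (7 ones)


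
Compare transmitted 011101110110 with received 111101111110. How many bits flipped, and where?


XOR: 100000001000

2 error(s) at position(s): 0, 8


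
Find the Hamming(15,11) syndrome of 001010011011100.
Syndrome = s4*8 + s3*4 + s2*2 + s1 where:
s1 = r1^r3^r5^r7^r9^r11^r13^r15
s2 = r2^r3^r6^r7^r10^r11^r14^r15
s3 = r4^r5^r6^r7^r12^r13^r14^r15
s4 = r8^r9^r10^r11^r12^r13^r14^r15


s1=1, s2=0, s3=1, s4=1

Syndrome = 13 (error at position 13)


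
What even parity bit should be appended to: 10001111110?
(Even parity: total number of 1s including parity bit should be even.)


Number of 1s in data: 7
Parity bit: 1

1


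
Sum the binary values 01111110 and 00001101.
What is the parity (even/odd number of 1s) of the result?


01111110 = 126
00001101 = 13
Sum = 139 = 10001011
1s count = 4

even parity (4 ones in 10001011)


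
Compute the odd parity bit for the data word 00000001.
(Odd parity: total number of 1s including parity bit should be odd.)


Number of 1s in data: 1
Parity bit: 0

0


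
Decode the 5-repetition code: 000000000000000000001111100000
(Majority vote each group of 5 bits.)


Groups: 00000, 00000, 00000, 00000, 11111, 00000
Majority votes: 000010

000010


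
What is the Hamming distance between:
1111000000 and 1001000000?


XOR: 0110000000
Count of 1s: 2

2


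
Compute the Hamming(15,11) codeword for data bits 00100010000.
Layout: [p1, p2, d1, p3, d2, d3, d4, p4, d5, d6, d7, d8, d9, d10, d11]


Parity bits: p1=1, p2=0, p3=1, p4=1

100101010010000


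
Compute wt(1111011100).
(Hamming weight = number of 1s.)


Counting 1s in 1111011100

7


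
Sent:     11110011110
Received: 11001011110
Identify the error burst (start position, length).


XOR: 00111000000

Burst at position 2, length 3


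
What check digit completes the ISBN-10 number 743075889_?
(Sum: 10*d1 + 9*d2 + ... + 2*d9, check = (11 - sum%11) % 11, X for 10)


Weighted sum: 271
271 mod 11 = 7

Check digit: 4


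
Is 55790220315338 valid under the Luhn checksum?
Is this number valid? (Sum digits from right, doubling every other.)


Luhn sum = 51
51 mod 10 = 1

Invalid (Luhn sum mod 10 = 1)


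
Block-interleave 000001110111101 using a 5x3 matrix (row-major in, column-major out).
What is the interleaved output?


Matrix:
  000
  001
  110
  111
  101
Read columns: 001110011001011

001110011001011


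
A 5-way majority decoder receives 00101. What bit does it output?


Ones: 2 out of 5
Threshold: 3

0 (2/5 voted 1)


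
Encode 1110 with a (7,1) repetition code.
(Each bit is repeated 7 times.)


Each bit -> 7 copies

1111111111111111111110000000


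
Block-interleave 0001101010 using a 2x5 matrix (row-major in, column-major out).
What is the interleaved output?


Matrix:
  00011
  01010
Read columns: 0001001110

0001001110


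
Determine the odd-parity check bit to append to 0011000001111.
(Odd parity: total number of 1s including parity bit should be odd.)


Number of 1s in data: 6
Parity bit: 1

1


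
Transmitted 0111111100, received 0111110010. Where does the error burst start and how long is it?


XOR: 0000001110

Burst at position 6, length 3


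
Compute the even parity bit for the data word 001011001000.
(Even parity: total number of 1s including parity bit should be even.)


Number of 1s in data: 4
Parity bit: 0

0


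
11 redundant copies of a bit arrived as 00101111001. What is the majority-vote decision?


Ones: 6 out of 11
Threshold: 6

1 (6/11 voted 1)


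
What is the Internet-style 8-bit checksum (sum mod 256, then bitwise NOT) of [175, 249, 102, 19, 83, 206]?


Sum = 834 mod 256 = 66
Complement = 189

189


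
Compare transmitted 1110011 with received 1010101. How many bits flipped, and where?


XOR: 0100110

3 error(s) at position(s): 1, 4, 5


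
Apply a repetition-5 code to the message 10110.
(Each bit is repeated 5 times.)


Each bit -> 5 copies

1111100000111111111100000


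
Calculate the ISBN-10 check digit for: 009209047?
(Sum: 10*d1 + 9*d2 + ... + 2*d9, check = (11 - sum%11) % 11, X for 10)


Weighted sum: 157
157 mod 11 = 3

Check digit: 8


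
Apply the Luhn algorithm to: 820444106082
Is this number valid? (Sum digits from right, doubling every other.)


Luhn sum = 39
39 mod 10 = 9

Invalid (Luhn sum mod 10 = 9)


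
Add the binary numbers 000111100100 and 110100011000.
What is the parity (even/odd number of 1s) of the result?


000111100100 = 484
110100011000 = 3352
Sum = 3836 = 111011111100
1s count = 9

odd parity (9 ones in 111011111100)


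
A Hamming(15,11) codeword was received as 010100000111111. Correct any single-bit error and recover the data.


Syndrome = 7: error at position 7

Data: 00010111111 (corrected bit 7)


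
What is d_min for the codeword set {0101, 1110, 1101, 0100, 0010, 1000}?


Comparing all pairs, minimum distance: 1
Can detect 0 errors, correct 0 errors

1


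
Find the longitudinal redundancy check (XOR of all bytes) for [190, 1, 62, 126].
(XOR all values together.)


XOR chain: 190 ^ 1 ^ 62 ^ 126 = 255

255


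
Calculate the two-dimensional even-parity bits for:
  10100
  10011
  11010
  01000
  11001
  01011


Row parities: 011111
Column parities: 00111

Row P: 011111, Col P: 00111, Corner: 1


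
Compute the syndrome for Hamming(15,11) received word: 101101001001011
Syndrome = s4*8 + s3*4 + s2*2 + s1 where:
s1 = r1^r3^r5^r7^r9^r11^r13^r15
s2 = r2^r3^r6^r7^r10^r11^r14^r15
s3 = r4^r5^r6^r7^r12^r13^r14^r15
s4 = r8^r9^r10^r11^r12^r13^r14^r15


s1=0, s2=0, s3=1, s4=0

Syndrome = 4 (error at position 4)


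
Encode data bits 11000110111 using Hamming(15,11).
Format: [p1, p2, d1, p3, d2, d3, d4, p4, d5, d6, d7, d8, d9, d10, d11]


Parity bits: p1=1, p2=1, p3=0, p4=1

111010010110111


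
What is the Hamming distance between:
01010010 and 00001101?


XOR: 01011111
Count of 1s: 6

6


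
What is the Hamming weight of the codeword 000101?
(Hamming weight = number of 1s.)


Counting 1s in 000101

2


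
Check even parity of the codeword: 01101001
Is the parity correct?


Number of 1s: 4

Yes, parity is correct (4 ones)


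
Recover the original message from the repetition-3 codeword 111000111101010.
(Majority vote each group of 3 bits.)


Groups: 111, 000, 111, 101, 010
Majority votes: 10110

10110


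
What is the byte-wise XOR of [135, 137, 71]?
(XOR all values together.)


XOR chain: 135 ^ 137 ^ 71 = 73

73


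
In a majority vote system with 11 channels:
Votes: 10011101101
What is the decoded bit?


Ones: 7 out of 11
Threshold: 6

1 (7/11 voted 1)


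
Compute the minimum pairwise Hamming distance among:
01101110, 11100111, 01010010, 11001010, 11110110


Comparing all pairs, minimum distance: 2
Can detect 1 errors, correct 0 errors

2


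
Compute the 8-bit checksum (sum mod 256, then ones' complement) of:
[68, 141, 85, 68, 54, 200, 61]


Sum = 677 mod 256 = 165
Complement = 90

90


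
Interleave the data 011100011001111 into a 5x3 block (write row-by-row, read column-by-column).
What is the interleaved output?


Matrix:
  011
  100
  011
  001
  111
Read columns: 010011010110111

010011010110111


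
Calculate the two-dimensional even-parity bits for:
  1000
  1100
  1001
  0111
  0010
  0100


Row parities: 100111
Column parities: 1100

Row P: 100111, Col P: 1100, Corner: 0


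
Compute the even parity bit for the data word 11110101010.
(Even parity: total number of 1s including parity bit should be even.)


Number of 1s in data: 7
Parity bit: 1

1


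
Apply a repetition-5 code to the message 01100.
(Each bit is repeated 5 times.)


Each bit -> 5 copies

0000011111111110000000000


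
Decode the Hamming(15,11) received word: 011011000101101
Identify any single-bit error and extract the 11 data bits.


Syndrome = 6: error at position 6

Data: 11000101101 (corrected bit 6)


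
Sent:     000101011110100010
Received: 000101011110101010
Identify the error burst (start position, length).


XOR: 000000000000001000

Burst at position 14, length 1


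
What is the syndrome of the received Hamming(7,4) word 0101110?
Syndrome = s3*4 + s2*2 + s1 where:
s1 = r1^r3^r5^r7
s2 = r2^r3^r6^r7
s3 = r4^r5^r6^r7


s1=1, s2=0, s3=1

Syndrome = 5 (error at position 5)


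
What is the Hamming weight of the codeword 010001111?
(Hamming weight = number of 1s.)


Counting 1s in 010001111

5


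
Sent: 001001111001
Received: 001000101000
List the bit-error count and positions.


XOR: 000001010001

3 error(s) at position(s): 5, 7, 11


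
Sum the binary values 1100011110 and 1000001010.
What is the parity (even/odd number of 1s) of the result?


1100011110 = 798
1000001010 = 522
Sum = 1320 = 10100101000
1s count = 4

even parity (4 ones in 10100101000)


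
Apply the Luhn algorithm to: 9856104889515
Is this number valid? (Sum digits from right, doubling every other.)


Luhn sum = 65
65 mod 10 = 5

Invalid (Luhn sum mod 10 = 5)


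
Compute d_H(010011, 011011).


XOR: 001000
Count of 1s: 1

1


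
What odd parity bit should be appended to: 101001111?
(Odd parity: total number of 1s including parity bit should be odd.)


Number of 1s in data: 6
Parity bit: 1

1


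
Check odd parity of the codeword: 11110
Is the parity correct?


Number of 1s: 4

No, parity error (4 ones)


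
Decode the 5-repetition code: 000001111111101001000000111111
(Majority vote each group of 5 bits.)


Groups: 00000, 11111, 11101, 00100, 00001, 11111
Majority votes: 011001

011001


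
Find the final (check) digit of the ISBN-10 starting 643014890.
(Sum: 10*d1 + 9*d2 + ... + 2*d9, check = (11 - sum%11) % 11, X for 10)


Weighted sum: 205
205 mod 11 = 7

Check digit: 4


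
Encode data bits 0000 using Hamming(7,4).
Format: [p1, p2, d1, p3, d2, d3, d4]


Parity bits: p1=0, p2=0, p3=0

0000000


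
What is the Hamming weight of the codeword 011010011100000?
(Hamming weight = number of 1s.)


Counting 1s in 011010011100000

6


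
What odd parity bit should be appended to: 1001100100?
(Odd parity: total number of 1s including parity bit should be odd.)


Number of 1s in data: 4
Parity bit: 1

1


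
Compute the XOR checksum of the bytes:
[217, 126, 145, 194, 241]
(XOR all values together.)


XOR chain: 217 ^ 126 ^ 145 ^ 194 ^ 241 = 5

5


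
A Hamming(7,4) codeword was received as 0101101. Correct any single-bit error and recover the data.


Syndrome = 4: error at position 4

Data: 0101 (corrected bit 4)


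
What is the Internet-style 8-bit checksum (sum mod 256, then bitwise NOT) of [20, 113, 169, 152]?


Sum = 454 mod 256 = 198
Complement = 57

57


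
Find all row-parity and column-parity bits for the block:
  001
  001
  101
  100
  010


Row parities: 11011
Column parities: 011

Row P: 11011, Col P: 011, Corner: 0


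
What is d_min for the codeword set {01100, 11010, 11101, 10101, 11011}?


Comparing all pairs, minimum distance: 1
Can detect 0 errors, correct 0 errors

1


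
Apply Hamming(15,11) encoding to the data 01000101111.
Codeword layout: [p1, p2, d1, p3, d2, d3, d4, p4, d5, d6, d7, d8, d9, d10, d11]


Parity bits: p1=1, p2=1, p3=1, p4=1

110110010101111


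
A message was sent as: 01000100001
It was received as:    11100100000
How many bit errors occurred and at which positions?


XOR: 10100000001

3 error(s) at position(s): 0, 2, 10


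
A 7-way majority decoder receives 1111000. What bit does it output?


Ones: 4 out of 7
Threshold: 4

1 (4/7 voted 1)


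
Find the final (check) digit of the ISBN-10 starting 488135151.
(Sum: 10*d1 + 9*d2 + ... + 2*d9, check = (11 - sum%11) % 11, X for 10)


Weighted sum: 247
247 mod 11 = 5

Check digit: 6


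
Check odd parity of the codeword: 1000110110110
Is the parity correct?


Number of 1s: 7

Yes, parity is correct (7 ones)


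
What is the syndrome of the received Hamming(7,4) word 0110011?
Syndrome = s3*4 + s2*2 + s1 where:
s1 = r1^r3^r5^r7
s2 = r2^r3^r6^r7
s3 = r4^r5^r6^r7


s1=0, s2=0, s3=0

Syndrome = 0 (no error)


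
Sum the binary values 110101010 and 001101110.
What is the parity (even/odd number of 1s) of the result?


110101010 = 426
001101110 = 110
Sum = 536 = 1000011000
1s count = 3

odd parity (3 ones in 1000011000)


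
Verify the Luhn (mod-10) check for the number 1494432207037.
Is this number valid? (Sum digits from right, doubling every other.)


Luhn sum = 60
60 mod 10 = 0

Valid (Luhn sum mod 10 = 0)


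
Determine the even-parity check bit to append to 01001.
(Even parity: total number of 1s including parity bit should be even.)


Number of 1s in data: 2
Parity bit: 0

0


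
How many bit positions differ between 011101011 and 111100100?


XOR: 100001111
Count of 1s: 5

5


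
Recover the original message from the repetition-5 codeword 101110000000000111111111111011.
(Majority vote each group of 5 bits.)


Groups: 10111, 00000, 00000, 11111, 11111, 11011
Majority votes: 100111

100111


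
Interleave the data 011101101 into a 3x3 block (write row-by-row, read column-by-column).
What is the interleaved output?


Matrix:
  011
  101
  101
Read columns: 011100111

011100111


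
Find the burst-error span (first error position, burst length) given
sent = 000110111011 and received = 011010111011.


XOR: 011100000000

Burst at position 1, length 3


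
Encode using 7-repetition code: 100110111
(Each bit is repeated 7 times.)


Each bit -> 7 copies

111111100000000000000111111111111110000000111111111111111111111


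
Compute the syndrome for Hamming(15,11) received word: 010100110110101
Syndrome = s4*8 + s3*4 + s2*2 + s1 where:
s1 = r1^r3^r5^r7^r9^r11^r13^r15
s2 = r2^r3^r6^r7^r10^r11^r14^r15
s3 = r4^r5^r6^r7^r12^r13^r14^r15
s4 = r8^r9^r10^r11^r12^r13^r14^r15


s1=0, s2=1, s3=0, s4=1

Syndrome = 10 (error at position 10)


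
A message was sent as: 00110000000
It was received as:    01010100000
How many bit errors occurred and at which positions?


XOR: 01100100000

3 error(s) at position(s): 1, 2, 5


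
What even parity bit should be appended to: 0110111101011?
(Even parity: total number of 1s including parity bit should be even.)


Number of 1s in data: 9
Parity bit: 1

1


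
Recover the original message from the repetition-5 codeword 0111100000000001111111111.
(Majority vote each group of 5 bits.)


Groups: 01111, 00000, 00000, 11111, 11111
Majority votes: 10011

10011


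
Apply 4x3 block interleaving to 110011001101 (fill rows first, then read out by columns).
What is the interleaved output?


Matrix:
  110
  011
  001
  101
Read columns: 100111000111

100111000111


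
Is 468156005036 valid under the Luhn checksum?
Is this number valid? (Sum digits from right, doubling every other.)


Luhn sum = 42
42 mod 10 = 2

Invalid (Luhn sum mod 10 = 2)


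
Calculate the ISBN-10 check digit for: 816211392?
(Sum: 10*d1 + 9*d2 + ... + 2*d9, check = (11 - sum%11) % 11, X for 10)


Weighted sum: 205
205 mod 11 = 7

Check digit: 4


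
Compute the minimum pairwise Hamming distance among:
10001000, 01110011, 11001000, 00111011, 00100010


Comparing all pairs, minimum distance: 1
Can detect 0 errors, correct 0 errors

1


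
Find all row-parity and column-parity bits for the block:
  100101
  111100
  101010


Row parities: 101
Column parities: 110011

Row P: 101, Col P: 110011, Corner: 0


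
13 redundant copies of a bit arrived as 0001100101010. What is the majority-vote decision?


Ones: 5 out of 13
Threshold: 7

0 (5/13 voted 1)


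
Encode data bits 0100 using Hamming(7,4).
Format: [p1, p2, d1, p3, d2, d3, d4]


Parity bits: p1=1, p2=0, p3=1

1001100


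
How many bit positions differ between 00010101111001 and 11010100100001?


XOR: 11000001011000
Count of 1s: 5

5


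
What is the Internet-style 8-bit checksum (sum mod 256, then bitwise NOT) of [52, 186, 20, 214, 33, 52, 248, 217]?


Sum = 1022 mod 256 = 254
Complement = 1

1


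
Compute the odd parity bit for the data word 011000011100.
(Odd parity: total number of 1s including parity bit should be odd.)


Number of 1s in data: 5
Parity bit: 0

0


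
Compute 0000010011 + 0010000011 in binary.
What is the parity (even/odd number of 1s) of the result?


0000010011 = 19
0010000011 = 131
Sum = 150 = 10010110
1s count = 4

even parity (4 ones in 10010110)


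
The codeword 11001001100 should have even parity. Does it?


Number of 1s: 5

No, parity error (5 ones)


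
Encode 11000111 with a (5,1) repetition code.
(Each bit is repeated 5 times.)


Each bit -> 5 copies

1111111111000000000000000111111111111111


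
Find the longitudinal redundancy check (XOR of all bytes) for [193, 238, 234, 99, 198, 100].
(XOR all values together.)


XOR chain: 193 ^ 238 ^ 234 ^ 99 ^ 198 ^ 100 = 4

4


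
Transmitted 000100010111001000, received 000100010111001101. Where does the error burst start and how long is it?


XOR: 000000000000000101

Burst at position 15, length 3
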